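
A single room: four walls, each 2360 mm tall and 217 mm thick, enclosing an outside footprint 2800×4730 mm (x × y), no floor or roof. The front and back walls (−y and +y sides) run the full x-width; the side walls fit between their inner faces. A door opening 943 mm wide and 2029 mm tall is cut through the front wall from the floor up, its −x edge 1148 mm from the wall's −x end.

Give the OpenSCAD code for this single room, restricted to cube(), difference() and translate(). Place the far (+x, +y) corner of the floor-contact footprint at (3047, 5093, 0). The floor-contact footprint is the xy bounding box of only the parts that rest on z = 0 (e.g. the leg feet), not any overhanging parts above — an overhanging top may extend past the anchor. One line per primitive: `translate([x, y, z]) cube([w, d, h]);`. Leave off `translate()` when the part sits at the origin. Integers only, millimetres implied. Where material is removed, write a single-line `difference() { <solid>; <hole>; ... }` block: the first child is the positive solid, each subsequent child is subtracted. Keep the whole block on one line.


difference() { translate([247, 363, 0]) cube([2800, 217, 2360]); translate([1395, 363, 0]) cube([943, 217, 2029]); }
translate([247, 4876, 0]) cube([2800, 217, 2360]);
translate([247, 580, 0]) cube([217, 4296, 2360]);
translate([2830, 580, 0]) cube([217, 4296, 2360]);


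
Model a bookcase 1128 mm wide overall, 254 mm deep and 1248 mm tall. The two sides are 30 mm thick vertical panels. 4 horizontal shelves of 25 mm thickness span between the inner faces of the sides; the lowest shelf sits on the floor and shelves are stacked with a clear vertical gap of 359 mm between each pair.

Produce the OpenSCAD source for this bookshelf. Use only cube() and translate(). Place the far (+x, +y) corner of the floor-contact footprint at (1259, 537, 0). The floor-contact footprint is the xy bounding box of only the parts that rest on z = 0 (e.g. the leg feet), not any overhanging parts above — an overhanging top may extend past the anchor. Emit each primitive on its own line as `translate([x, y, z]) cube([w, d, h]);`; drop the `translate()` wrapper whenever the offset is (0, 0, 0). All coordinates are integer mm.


translate([131, 283, 0]) cube([30, 254, 1248]);
translate([1229, 283, 0]) cube([30, 254, 1248]);
translate([161, 283, 0]) cube([1068, 254, 25]);
translate([161, 283, 384]) cube([1068, 254, 25]);
translate([161, 283, 768]) cube([1068, 254, 25]);
translate([161, 283, 1152]) cube([1068, 254, 25]);


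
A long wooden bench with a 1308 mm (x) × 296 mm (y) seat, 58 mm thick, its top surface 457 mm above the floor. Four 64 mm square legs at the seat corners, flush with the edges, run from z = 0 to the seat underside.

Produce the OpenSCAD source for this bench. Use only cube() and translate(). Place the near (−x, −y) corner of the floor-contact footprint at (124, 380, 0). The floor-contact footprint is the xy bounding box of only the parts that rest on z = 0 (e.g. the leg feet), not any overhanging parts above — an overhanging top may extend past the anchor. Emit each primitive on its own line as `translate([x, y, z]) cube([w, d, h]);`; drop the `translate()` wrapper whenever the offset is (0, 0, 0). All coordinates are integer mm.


translate([124, 380, 399]) cube([1308, 296, 58]);
translate([124, 380, 0]) cube([64, 64, 399]);
translate([124, 612, 0]) cube([64, 64, 399]);
translate([1368, 380, 0]) cube([64, 64, 399]);
translate([1368, 612, 0]) cube([64, 64, 399]);


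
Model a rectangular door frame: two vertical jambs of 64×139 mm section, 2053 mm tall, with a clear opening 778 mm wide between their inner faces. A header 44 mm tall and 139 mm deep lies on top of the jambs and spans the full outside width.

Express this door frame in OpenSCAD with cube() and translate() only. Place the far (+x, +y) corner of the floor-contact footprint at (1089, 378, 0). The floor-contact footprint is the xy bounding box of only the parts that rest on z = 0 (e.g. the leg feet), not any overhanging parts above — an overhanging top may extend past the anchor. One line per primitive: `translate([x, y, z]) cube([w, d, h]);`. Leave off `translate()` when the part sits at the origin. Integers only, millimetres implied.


translate([183, 239, 0]) cube([64, 139, 2053]);
translate([1025, 239, 0]) cube([64, 139, 2053]);
translate([183, 239, 2053]) cube([906, 139, 44]);


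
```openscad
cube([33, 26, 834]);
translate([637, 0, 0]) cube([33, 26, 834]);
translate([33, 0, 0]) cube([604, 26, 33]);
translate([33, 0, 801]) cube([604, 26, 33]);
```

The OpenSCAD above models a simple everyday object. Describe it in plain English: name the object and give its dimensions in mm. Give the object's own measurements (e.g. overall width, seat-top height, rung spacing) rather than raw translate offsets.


A rectangular picture frame lying in the x–z plane (depth along y). The opening is 604 mm wide (x) by 768 mm tall (z), surrounded by a border 33 mm wide on all four sides. The frame is 26 mm deep and is made of two full-height vertical stiles with two horizontal rails fitted between them.


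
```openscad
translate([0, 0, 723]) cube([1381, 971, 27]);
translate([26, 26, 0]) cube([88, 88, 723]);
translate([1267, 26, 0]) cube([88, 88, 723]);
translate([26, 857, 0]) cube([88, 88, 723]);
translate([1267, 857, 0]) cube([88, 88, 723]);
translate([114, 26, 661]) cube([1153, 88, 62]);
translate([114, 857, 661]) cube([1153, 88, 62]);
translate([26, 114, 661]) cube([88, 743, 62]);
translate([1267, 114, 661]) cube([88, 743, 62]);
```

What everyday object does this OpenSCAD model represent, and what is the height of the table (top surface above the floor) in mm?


A table. The table height is 750 mm.

A 1381×971×27 slab sits at z = 723 on four 88 mm square posts — a table. The top surface is at 723 + 27 = 750 mm.


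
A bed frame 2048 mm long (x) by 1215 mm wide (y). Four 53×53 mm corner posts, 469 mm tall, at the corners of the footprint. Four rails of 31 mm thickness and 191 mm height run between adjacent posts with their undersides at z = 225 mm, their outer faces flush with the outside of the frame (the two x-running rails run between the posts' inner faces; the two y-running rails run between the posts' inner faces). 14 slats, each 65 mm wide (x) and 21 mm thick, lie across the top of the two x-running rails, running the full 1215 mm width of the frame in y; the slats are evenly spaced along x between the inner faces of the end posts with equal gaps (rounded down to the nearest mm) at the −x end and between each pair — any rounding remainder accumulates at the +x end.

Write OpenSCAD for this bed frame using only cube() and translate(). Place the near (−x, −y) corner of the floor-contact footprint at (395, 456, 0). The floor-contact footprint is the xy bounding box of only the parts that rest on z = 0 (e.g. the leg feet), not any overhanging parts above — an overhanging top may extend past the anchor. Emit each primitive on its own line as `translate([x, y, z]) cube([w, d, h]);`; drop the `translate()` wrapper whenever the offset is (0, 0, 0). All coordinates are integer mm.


// slat z = rail_z + rail_h = 225 + 191 = 416
// slat gap = ⌊(1942 − 14·65) / 15⌋ = 68
translate([395, 456, 0]) cube([53, 53, 469]);
translate([395, 1618, 0]) cube([53, 53, 469]);
translate([2390, 456, 0]) cube([53, 53, 469]);
translate([2390, 1618, 0]) cube([53, 53, 469]);
translate([448, 456, 225]) cube([1942, 31, 191]);
translate([448, 1640, 225]) cube([1942, 31, 191]);
translate([395, 509, 225]) cube([31, 1109, 191]);
translate([2412, 509, 225]) cube([31, 1109, 191]);
translate([516, 456, 416]) cube([65, 1215, 21]);
translate([649, 456, 416]) cube([65, 1215, 21]);
translate([782, 456, 416]) cube([65, 1215, 21]);
translate([915, 456, 416]) cube([65, 1215, 21]);
translate([1048, 456, 416]) cube([65, 1215, 21]);
translate([1181, 456, 416]) cube([65, 1215, 21]);
translate([1314, 456, 416]) cube([65, 1215, 21]);
translate([1447, 456, 416]) cube([65, 1215, 21]);
translate([1580, 456, 416]) cube([65, 1215, 21]);
translate([1713, 456, 416]) cube([65, 1215, 21]);
translate([1846, 456, 416]) cube([65, 1215, 21]);
translate([1979, 456, 416]) cube([65, 1215, 21]);
translate([2112, 456, 416]) cube([65, 1215, 21]);
translate([2245, 456, 416]) cube([65, 1215, 21]);


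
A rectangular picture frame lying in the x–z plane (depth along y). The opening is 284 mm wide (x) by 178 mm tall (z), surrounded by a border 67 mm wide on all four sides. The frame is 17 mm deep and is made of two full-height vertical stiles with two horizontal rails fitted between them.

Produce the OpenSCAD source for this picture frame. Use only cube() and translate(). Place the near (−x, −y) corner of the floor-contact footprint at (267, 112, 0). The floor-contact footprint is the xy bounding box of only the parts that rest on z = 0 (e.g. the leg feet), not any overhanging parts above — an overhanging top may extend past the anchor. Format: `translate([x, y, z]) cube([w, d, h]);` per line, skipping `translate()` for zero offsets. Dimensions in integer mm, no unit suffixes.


translate([267, 112, 0]) cube([67, 17, 312]);
translate([618, 112, 0]) cube([67, 17, 312]);
translate([334, 112, 0]) cube([284, 17, 67]);
translate([334, 112, 245]) cube([284, 17, 67]);


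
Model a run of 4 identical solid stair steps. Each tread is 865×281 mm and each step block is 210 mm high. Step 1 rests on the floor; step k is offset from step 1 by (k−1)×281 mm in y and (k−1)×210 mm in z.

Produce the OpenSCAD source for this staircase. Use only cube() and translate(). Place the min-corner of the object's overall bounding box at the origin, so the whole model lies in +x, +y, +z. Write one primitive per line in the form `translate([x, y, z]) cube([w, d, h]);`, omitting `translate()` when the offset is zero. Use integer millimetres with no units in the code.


cube([865, 281, 210]);
translate([0, 281, 210]) cube([865, 281, 210]);
translate([0, 562, 420]) cube([865, 281, 210]);
translate([0, 843, 630]) cube([865, 281, 210]);


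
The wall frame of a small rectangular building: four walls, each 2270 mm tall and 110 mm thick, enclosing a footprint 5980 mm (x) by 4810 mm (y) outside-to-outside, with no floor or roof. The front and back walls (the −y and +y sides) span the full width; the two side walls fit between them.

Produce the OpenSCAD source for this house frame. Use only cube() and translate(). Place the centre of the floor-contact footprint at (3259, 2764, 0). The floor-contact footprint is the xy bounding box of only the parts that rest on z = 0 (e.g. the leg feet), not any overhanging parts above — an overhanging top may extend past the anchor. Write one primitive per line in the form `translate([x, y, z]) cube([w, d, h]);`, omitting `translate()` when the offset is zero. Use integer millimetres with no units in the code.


translate([269, 359, 0]) cube([5980, 110, 2270]);
translate([269, 5059, 0]) cube([5980, 110, 2270]);
translate([269, 469, 0]) cube([110, 4590, 2270]);
translate([6139, 469, 0]) cube([110, 4590, 2270]);


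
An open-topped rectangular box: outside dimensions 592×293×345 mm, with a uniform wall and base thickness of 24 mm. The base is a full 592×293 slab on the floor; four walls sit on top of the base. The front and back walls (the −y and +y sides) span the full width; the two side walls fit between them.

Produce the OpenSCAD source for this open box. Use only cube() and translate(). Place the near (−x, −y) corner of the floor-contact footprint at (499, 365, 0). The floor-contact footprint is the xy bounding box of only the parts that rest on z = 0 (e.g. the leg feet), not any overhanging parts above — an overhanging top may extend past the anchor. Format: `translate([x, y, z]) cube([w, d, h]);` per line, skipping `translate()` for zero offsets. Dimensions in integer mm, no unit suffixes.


translate([499, 365, 0]) cube([592, 293, 24]);
translate([499, 365, 24]) cube([592, 24, 321]);
translate([499, 634, 24]) cube([592, 24, 321]);
translate([499, 389, 24]) cube([24, 245, 321]);
translate([1067, 389, 24]) cube([24, 245, 321]);


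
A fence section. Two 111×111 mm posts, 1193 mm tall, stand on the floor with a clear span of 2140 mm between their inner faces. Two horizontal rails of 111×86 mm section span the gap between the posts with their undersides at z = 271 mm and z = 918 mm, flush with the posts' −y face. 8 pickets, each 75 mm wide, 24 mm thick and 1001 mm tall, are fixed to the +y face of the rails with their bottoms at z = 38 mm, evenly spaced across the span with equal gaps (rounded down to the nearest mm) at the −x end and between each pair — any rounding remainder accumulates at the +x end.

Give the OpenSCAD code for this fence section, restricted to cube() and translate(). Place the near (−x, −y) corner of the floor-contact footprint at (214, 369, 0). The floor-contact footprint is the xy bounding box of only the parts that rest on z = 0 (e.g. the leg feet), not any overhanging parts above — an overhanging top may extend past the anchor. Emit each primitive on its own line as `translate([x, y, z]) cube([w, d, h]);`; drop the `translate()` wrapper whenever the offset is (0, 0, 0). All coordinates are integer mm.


translate([214, 369, 0]) cube([111, 111, 1193]);
translate([2465, 369, 0]) cube([111, 111, 1193]);
translate([325, 369, 271]) cube([2140, 111, 86]);
translate([325, 369, 918]) cube([2140, 111, 86]);
translate([496, 480, 38]) cube([75, 24, 1001]);
translate([742, 480, 38]) cube([75, 24, 1001]);
translate([988, 480, 38]) cube([75, 24, 1001]);
translate([1234, 480, 38]) cube([75, 24, 1001]);
translate([1480, 480, 38]) cube([75, 24, 1001]);
translate([1726, 480, 38]) cube([75, 24, 1001]);
translate([1972, 480, 38]) cube([75, 24, 1001]);
translate([2218, 480, 38]) cube([75, 24, 1001]);


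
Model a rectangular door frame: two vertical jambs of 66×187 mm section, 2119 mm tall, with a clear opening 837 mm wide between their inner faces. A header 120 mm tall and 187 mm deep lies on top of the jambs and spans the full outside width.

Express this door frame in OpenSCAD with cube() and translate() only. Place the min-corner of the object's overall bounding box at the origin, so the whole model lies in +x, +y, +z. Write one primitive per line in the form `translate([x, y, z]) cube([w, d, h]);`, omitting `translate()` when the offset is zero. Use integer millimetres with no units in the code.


cube([66, 187, 2119]);
translate([903, 0, 0]) cube([66, 187, 2119]);
translate([0, 0, 2119]) cube([969, 187, 120]);


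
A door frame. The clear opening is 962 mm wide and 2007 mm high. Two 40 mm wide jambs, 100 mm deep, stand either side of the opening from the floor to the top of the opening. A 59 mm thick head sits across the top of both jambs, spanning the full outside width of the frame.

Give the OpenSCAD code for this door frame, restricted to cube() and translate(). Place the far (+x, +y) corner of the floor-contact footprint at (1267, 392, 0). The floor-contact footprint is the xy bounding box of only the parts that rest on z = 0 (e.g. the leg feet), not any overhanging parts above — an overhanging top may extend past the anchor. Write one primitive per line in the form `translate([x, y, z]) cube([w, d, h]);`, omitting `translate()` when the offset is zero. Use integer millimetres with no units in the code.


translate([225, 292, 0]) cube([40, 100, 2007]);
translate([1227, 292, 0]) cube([40, 100, 2007]);
translate([225, 292, 2007]) cube([1042, 100, 59]);


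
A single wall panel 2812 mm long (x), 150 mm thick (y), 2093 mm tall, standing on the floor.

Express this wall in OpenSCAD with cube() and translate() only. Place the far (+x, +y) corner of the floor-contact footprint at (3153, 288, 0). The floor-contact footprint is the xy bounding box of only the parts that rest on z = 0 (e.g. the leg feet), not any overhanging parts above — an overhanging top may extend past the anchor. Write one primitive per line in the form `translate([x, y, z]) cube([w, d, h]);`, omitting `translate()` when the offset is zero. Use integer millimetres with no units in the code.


translate([341, 138, 0]) cube([2812, 150, 2093]);


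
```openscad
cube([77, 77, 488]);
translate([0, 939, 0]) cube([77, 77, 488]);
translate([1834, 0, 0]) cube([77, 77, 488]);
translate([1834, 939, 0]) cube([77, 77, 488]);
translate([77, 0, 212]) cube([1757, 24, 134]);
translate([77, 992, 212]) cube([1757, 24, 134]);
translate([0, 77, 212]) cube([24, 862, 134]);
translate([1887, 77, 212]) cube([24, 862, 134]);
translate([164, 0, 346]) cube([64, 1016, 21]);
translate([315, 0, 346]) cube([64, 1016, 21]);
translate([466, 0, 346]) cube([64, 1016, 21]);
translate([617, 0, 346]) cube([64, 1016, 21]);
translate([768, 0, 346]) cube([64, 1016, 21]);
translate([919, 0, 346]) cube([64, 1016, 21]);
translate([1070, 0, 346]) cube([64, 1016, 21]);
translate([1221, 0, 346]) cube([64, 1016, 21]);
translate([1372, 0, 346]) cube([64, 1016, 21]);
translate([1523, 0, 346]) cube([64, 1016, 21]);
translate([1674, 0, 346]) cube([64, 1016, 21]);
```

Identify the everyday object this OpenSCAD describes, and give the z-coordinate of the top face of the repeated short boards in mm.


A bed frame. The slat-top height is 367 mm.

Four posts, four rails, and a row of slats — a bed frame. Slats sit on the rails at z = 212 + 134 = 346; with slat thickness 21, the top is 367 mm.


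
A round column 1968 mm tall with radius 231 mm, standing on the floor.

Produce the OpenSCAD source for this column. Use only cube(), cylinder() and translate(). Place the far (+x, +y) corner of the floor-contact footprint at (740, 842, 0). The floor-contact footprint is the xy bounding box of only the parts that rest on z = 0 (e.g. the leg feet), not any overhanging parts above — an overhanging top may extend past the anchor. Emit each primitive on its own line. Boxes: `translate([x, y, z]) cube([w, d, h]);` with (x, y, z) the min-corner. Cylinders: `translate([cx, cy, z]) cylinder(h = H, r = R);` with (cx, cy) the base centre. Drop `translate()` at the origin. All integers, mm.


translate([509, 611, 0]) cylinder(h = 1968, r = 231);


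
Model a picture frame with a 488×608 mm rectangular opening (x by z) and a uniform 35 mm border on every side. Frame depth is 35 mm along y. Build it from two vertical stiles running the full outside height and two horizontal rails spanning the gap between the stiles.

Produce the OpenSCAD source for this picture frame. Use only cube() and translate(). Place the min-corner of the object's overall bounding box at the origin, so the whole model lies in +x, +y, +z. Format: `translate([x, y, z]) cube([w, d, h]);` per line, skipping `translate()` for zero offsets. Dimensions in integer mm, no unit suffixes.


cube([35, 35, 678]);
translate([523, 0, 0]) cube([35, 35, 678]);
translate([35, 0, 0]) cube([488, 35, 35]);
translate([35, 0, 643]) cube([488, 35, 35]);


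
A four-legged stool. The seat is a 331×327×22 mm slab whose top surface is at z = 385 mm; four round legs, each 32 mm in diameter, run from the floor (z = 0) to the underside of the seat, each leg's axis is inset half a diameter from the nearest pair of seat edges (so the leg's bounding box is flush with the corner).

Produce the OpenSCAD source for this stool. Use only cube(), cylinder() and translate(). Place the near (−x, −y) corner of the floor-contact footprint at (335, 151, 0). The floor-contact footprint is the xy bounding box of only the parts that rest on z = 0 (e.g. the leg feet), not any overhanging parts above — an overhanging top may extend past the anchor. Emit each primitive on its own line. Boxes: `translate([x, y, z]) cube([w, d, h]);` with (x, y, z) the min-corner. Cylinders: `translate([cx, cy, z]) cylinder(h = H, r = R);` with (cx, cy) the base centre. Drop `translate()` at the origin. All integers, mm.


translate([335, 151, 363]) cube([331, 327, 22]);
translate([351, 167, 0]) cylinder(h = 363, r = 16);
translate([650, 167, 0]) cylinder(h = 363, r = 16);
translate([351, 462, 0]) cylinder(h = 363, r = 16);
translate([650, 462, 0]) cylinder(h = 363, r = 16);


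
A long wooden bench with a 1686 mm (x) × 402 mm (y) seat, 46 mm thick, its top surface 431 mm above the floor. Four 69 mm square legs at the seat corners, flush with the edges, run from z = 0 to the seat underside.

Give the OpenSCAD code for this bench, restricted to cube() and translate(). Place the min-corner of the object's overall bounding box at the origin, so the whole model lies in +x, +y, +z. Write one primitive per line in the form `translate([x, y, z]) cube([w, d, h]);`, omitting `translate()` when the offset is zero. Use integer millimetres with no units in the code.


// leg_h = 431 − 46 = 385
translate([0, 0, 385]) cube([1686, 402, 46]);
cube([69, 69, 385]);
translate([0, 333, 0]) cube([69, 69, 385]);
translate([1617, 0, 0]) cube([69, 69, 385]);
translate([1617, 333, 0]) cube([69, 69, 385]);


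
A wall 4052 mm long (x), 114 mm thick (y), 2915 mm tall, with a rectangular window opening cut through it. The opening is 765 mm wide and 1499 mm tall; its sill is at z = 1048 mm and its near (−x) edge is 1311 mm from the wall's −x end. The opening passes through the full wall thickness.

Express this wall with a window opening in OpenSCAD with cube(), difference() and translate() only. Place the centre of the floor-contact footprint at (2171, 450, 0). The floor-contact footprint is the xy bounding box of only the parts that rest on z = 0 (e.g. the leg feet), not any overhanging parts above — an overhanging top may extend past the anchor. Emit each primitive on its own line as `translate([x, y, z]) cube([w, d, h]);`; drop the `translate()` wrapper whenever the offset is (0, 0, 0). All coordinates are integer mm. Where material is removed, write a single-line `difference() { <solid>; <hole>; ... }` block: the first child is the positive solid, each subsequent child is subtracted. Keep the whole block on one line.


difference() { translate([145, 393, 0]) cube([4052, 114, 2915]); translate([1456, 393, 1048]) cube([765, 114, 1499]); }


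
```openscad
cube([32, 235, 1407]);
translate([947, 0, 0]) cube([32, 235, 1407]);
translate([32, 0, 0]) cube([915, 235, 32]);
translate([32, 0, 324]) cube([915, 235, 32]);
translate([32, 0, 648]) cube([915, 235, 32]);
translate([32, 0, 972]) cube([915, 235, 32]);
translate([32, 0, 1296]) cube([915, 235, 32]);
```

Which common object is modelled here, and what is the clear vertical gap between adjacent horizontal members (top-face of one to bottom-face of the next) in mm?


A bookshelf. The clear shelf gap is 292 mm.

Two tall side panels with 5 horizontal boards between them — a bookshelf. The first two shelf undersides are at z = 0 and z = 324; with shelf thickness 32, the clear gap is 324 − 0 − 32 = 292 mm.


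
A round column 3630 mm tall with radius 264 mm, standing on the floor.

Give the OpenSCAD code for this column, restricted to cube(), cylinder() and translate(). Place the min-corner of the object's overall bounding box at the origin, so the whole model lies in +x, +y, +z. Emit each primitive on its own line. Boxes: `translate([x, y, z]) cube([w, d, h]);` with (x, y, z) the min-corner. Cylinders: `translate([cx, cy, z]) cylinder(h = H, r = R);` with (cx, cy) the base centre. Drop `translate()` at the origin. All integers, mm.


translate([264, 264, 0]) cylinder(h = 3630, r = 264);


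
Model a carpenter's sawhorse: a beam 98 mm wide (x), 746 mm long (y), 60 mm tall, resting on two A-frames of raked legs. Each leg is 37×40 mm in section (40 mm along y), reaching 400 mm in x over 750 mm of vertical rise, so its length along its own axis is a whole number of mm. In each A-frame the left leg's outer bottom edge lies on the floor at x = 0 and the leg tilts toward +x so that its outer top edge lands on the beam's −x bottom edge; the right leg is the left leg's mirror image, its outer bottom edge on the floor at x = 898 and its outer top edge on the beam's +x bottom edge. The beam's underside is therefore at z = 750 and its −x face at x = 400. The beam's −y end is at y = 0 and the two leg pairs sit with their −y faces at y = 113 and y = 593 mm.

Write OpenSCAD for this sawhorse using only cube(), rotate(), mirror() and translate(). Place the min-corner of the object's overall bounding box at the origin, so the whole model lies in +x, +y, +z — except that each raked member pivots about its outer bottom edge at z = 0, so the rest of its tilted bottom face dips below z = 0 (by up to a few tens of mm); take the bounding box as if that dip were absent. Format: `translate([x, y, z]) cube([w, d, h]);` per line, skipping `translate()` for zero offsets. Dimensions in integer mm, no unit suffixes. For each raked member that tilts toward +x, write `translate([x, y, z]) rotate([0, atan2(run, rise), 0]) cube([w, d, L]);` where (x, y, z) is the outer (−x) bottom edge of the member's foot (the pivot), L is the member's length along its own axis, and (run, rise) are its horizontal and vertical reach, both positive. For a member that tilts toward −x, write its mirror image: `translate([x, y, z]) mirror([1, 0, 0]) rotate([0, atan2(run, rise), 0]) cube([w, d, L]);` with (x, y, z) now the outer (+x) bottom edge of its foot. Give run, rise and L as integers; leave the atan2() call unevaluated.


translate([400, 0, 750]) cube([98, 746, 60]);
translate([0, 113, 0]) rotate([0, atan2(400, 750), 0]) cube([37, 40, 850]);
translate([898, 113, 0]) mirror([1, 0, 0]) rotate([0, atan2(400, 750), 0]) cube([37, 40, 850]);
translate([0, 593, 0]) rotate([0, atan2(400, 750), 0]) cube([37, 40, 850]);
translate([898, 593, 0]) mirror([1, 0, 0]) rotate([0, atan2(400, 750), 0]) cube([37, 40, 850]);


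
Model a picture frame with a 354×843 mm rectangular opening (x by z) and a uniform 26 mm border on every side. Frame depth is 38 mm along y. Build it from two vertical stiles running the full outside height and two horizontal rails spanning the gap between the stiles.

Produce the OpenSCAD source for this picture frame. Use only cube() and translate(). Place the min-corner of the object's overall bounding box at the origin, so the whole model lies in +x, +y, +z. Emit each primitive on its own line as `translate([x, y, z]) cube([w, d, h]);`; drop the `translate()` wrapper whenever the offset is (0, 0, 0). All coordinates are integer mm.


cube([26, 38, 895]);
translate([380, 0, 0]) cube([26, 38, 895]);
translate([26, 0, 0]) cube([354, 38, 26]);
translate([26, 0, 869]) cube([354, 38, 26]);


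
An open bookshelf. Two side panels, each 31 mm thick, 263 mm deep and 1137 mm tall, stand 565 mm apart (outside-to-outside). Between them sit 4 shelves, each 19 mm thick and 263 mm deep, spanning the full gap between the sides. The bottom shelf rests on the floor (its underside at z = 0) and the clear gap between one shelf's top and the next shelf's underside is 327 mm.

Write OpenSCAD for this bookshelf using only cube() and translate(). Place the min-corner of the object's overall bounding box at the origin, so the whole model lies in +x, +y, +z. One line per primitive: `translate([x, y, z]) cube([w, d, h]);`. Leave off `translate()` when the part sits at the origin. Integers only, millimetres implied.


cube([31, 263, 1137]);
translate([534, 0, 0]) cube([31, 263, 1137]);
translate([31, 0, 0]) cube([503, 263, 19]);
translate([31, 0, 346]) cube([503, 263, 19]);
translate([31, 0, 692]) cube([503, 263, 19]);
translate([31, 0, 1038]) cube([503, 263, 19]);


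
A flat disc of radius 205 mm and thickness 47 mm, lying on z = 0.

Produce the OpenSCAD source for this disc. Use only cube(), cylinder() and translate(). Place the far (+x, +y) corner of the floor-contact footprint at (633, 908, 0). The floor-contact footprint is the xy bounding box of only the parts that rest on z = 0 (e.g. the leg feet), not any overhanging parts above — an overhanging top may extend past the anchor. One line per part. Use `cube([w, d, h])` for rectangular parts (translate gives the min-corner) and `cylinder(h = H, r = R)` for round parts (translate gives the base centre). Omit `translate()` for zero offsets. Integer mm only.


translate([428, 703, 0]) cylinder(h = 47, r = 205);


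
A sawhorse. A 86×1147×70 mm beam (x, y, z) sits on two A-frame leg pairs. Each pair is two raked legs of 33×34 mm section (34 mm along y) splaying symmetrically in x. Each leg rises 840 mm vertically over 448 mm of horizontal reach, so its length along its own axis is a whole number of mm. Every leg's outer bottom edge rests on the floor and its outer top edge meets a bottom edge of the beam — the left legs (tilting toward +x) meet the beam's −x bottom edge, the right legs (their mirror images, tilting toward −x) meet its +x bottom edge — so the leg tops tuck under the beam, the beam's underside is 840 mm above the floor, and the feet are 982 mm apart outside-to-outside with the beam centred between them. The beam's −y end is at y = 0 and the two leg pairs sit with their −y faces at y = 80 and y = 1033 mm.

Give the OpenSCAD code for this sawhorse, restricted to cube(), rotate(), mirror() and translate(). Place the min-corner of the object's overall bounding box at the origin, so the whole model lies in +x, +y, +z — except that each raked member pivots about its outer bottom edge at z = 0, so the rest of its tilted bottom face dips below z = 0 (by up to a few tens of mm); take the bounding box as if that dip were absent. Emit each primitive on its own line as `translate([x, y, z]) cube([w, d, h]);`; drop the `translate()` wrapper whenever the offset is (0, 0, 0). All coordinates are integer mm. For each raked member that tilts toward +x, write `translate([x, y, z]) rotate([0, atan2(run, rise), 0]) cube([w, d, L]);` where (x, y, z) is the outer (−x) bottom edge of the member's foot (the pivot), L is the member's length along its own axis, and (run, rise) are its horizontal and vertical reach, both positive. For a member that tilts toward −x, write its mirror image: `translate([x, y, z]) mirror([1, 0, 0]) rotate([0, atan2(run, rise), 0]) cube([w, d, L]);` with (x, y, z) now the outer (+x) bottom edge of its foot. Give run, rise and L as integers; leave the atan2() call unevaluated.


// leg length = √(448² + 840²) = 952
// right-leg outer foot x = 2·448 + 86 = 982
// beam min-corner = (448, 0, 840)
translate([448, 0, 840]) cube([86, 1147, 70]);
translate([0, 80, 0]) rotate([0, atan2(448, 840), 0]) cube([33, 34, 952]);
translate([982, 80, 0]) mirror([1, 0, 0]) rotate([0, atan2(448, 840), 0]) cube([33, 34, 952]);
translate([0, 1033, 0]) rotate([0, atan2(448, 840), 0]) cube([33, 34, 952]);
translate([982, 1033, 0]) mirror([1, 0, 0]) rotate([0, atan2(448, 840), 0]) cube([33, 34, 952]);


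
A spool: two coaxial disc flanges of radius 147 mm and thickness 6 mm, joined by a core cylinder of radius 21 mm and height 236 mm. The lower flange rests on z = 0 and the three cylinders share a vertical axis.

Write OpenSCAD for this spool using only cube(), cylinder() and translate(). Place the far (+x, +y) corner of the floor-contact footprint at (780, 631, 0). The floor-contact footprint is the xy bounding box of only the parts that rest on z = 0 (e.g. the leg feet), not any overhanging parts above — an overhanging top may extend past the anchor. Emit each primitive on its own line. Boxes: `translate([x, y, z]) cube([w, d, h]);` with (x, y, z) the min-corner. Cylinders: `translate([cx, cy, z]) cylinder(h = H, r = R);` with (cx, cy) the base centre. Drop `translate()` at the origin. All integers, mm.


translate([633, 484, 0]) cylinder(h = 6, r = 147);
translate([633, 484, 6]) cylinder(h = 236, r = 21);
translate([633, 484, 242]) cylinder(h = 6, r = 147);


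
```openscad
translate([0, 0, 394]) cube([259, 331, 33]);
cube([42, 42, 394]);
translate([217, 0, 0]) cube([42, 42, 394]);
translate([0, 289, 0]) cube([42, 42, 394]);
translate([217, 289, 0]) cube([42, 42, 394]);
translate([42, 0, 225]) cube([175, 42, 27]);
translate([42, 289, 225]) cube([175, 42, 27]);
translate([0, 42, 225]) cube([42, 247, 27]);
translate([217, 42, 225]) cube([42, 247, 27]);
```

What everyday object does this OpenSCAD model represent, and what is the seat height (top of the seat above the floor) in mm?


A stool. The seat height is 427 mm.

A 259×331×33 slab at z = 394 on four corner posts — a stool. The seat top is 394 + 33 = 427 mm.


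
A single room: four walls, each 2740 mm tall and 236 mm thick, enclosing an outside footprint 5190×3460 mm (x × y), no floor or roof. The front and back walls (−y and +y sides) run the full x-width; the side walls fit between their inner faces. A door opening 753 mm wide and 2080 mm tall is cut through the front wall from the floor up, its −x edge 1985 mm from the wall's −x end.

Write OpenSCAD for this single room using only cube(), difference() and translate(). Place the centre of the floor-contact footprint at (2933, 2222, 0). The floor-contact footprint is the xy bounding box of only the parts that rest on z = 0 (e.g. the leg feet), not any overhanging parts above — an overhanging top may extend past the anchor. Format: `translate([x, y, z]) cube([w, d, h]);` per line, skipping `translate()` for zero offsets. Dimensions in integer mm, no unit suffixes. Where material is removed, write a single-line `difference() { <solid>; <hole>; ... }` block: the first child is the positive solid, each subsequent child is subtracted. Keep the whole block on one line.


difference() { translate([338, 492, 0]) cube([5190, 236, 2740]); translate([2323, 492, 0]) cube([753, 236, 2080]); }
translate([338, 3716, 0]) cube([5190, 236, 2740]);
translate([338, 728, 0]) cube([236, 2988, 2740]);
translate([5292, 728, 0]) cube([236, 2988, 2740]);


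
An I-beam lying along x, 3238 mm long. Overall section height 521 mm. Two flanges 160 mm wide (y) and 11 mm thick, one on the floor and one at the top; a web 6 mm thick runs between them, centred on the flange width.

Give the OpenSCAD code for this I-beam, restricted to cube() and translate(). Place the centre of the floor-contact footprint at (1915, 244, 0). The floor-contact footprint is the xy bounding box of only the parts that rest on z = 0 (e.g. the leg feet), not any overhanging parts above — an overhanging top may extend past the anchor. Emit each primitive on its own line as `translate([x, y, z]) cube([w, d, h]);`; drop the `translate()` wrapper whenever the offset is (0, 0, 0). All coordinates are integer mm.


translate([296, 164, 0]) cube([3238, 160, 11]);
translate([296, 241, 11]) cube([3238, 6, 499]);
translate([296, 164, 510]) cube([3238, 160, 11]);


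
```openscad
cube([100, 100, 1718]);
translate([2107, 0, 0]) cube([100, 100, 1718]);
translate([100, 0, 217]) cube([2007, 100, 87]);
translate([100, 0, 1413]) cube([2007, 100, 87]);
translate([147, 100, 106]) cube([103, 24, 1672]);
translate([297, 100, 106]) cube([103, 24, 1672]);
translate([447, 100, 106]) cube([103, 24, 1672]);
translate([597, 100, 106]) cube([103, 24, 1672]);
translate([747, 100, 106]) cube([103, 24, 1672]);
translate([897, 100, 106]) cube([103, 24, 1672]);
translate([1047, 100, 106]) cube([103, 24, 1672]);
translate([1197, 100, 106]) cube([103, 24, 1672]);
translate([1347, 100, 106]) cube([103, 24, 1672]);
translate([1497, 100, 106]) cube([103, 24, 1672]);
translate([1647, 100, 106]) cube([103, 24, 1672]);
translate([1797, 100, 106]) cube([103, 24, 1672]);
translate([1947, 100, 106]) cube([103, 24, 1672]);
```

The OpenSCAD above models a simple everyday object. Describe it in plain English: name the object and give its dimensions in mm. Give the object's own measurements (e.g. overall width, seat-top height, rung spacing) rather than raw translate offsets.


A fence section. Two 100×100 mm posts, 1718 mm tall, stand on the floor with a clear span of 2007 mm between their inner faces. Two horizontal rails of 100×87 mm section span the gap between the posts with their undersides at z = 217 mm and z = 1413 mm, flush with the posts' −y face. 13 pickets, each 103 mm wide, 24 mm thick and 1672 mm tall, are fixed to the +y face of the rails with their bottoms at z = 106 mm, spaced across the span with a 47 mm gap after the −x post and between neighbouring pickets, with 57 mm left before the +x post.


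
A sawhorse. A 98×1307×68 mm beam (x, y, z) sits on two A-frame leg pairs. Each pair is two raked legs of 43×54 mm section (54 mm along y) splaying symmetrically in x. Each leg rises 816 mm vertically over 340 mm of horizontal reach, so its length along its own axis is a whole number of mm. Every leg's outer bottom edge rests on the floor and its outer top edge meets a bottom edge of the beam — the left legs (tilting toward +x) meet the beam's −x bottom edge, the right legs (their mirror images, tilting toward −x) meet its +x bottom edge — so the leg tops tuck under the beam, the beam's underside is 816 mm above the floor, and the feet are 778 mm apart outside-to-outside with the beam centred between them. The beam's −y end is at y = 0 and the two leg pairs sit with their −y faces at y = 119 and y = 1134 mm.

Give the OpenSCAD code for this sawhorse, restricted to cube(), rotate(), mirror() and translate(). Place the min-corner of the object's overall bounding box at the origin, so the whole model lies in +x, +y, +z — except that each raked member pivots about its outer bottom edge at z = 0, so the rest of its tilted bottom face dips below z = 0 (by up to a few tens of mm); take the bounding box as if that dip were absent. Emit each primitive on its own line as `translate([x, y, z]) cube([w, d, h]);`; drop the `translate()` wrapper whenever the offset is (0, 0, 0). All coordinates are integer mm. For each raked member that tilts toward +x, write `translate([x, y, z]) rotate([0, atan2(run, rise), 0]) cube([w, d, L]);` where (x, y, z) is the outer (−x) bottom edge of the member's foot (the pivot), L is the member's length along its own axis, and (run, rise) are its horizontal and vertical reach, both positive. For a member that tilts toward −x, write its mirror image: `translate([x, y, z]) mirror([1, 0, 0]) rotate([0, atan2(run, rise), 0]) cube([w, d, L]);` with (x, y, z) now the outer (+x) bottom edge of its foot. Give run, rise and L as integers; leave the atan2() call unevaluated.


translate([340, 0, 816]) cube([98, 1307, 68]);
translate([0, 119, 0]) rotate([0, atan2(340, 816), 0]) cube([43, 54, 884]);
translate([778, 119, 0]) mirror([1, 0, 0]) rotate([0, atan2(340, 816), 0]) cube([43, 54, 884]);
translate([0, 1134, 0]) rotate([0, atan2(340, 816), 0]) cube([43, 54, 884]);
translate([778, 1134, 0]) mirror([1, 0, 0]) rotate([0, atan2(340, 816), 0]) cube([43, 54, 884]);


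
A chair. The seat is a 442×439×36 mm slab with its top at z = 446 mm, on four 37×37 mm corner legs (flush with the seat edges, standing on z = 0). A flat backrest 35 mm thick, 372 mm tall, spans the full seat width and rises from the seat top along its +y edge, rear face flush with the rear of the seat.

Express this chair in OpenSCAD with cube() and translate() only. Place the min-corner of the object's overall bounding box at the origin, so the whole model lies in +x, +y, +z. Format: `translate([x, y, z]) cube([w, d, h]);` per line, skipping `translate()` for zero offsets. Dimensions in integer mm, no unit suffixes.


translate([0, 0, 410]) cube([442, 439, 36]);
cube([37, 37, 410]);
translate([405, 0, 0]) cube([37, 37, 410]);
translate([0, 402, 0]) cube([37, 37, 410]);
translate([405, 402, 0]) cube([37, 37, 410]);
translate([0, 404, 446]) cube([442, 35, 372]);


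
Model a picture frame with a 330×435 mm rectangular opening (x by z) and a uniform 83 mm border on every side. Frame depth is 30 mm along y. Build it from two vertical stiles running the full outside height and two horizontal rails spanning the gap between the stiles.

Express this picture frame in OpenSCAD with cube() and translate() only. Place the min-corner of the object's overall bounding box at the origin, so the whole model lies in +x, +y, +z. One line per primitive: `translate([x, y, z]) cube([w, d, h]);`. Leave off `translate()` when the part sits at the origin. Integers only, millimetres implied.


cube([83, 30, 601]);
translate([413, 0, 0]) cube([83, 30, 601]);
translate([83, 0, 0]) cube([330, 30, 83]);
translate([83, 0, 518]) cube([330, 30, 83]);
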